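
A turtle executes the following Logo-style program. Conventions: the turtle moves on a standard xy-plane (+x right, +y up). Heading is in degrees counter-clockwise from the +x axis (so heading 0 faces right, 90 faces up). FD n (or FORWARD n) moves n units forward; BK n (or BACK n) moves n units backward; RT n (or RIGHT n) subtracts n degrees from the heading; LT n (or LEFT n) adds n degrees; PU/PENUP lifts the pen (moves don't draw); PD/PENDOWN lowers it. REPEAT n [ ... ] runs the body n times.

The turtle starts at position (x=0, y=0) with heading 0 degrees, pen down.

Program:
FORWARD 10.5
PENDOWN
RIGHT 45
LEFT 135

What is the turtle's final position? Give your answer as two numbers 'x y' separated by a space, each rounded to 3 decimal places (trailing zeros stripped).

Answer: 10.5 0

Derivation:
Executing turtle program step by step:
Start: pos=(0,0), heading=0, pen down
FD 10.5: (0,0) -> (10.5,0) [heading=0, draw]
PD: pen down
RT 45: heading 0 -> 315
LT 135: heading 315 -> 90
Final: pos=(10.5,0), heading=90, 1 segment(s) drawn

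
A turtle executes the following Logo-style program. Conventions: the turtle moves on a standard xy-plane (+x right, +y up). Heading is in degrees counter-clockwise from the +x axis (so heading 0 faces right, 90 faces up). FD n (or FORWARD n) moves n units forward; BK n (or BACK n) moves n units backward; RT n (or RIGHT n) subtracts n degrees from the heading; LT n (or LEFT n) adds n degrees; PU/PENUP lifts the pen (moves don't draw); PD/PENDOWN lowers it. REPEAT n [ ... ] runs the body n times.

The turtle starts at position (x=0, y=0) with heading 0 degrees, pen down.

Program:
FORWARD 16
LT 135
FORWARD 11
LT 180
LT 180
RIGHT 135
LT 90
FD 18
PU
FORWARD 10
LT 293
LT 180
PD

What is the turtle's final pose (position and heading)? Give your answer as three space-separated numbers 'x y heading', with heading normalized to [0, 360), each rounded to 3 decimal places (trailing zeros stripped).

Answer: 8.222 35.778 203

Derivation:
Executing turtle program step by step:
Start: pos=(0,0), heading=0, pen down
FD 16: (0,0) -> (16,0) [heading=0, draw]
LT 135: heading 0 -> 135
FD 11: (16,0) -> (8.222,7.778) [heading=135, draw]
LT 180: heading 135 -> 315
LT 180: heading 315 -> 135
RT 135: heading 135 -> 0
LT 90: heading 0 -> 90
FD 18: (8.222,7.778) -> (8.222,25.778) [heading=90, draw]
PU: pen up
FD 10: (8.222,25.778) -> (8.222,35.778) [heading=90, move]
LT 293: heading 90 -> 23
LT 180: heading 23 -> 203
PD: pen down
Final: pos=(8.222,35.778), heading=203, 3 segment(s) drawn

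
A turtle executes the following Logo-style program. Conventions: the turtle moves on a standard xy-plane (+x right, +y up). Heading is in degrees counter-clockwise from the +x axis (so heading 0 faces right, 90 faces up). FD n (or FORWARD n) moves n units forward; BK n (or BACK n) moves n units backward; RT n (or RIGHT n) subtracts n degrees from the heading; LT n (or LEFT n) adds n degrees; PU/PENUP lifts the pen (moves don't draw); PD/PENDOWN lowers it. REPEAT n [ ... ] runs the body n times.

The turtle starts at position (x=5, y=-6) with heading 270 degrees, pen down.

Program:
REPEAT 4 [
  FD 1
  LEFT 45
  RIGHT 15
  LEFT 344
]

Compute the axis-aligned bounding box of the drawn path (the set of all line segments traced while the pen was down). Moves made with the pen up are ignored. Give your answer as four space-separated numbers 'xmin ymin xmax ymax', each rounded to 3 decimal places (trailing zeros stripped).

Answer: 5 -9.596 6.381 -6

Derivation:
Executing turtle program step by step:
Start: pos=(5,-6), heading=270, pen down
REPEAT 4 [
  -- iteration 1/4 --
  FD 1: (5,-6) -> (5,-7) [heading=270, draw]
  LT 45: heading 270 -> 315
  RT 15: heading 315 -> 300
  LT 344: heading 300 -> 284
  -- iteration 2/4 --
  FD 1: (5,-7) -> (5.242,-7.97) [heading=284, draw]
  LT 45: heading 284 -> 329
  RT 15: heading 329 -> 314
  LT 344: heading 314 -> 298
  -- iteration 3/4 --
  FD 1: (5.242,-7.97) -> (5.711,-8.853) [heading=298, draw]
  LT 45: heading 298 -> 343
  RT 15: heading 343 -> 328
  LT 344: heading 328 -> 312
  -- iteration 4/4 --
  FD 1: (5.711,-8.853) -> (6.381,-9.596) [heading=312, draw]
  LT 45: heading 312 -> 357
  RT 15: heading 357 -> 342
  LT 344: heading 342 -> 326
]
Final: pos=(6.381,-9.596), heading=326, 4 segment(s) drawn

Segment endpoints: x in {5, 5.242, 5.711, 6.381}, y in {-9.596, -8.853, -7.97, -7, -6}
xmin=5, ymin=-9.596, xmax=6.381, ymax=-6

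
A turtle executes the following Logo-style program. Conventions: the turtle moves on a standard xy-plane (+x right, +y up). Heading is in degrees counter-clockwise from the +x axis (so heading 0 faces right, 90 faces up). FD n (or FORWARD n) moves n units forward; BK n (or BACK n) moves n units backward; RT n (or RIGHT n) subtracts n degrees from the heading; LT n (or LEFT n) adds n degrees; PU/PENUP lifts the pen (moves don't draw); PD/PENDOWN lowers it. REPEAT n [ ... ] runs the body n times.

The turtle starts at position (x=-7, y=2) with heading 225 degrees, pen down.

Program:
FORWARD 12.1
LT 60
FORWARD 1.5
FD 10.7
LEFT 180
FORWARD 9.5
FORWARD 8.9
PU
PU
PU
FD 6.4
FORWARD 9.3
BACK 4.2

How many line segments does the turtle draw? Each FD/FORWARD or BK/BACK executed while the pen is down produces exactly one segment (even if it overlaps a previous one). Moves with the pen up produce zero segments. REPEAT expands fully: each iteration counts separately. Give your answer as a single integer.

Answer: 5

Derivation:
Executing turtle program step by step:
Start: pos=(-7,2), heading=225, pen down
FD 12.1: (-7,2) -> (-15.556,-6.556) [heading=225, draw]
LT 60: heading 225 -> 285
FD 1.5: (-15.556,-6.556) -> (-15.168,-8.005) [heading=285, draw]
FD 10.7: (-15.168,-8.005) -> (-12.398,-18.34) [heading=285, draw]
LT 180: heading 285 -> 105
FD 9.5: (-12.398,-18.34) -> (-14.857,-9.164) [heading=105, draw]
FD 8.9: (-14.857,-9.164) -> (-17.161,-0.567) [heading=105, draw]
PU: pen up
PU: pen up
PU: pen up
FD 6.4: (-17.161,-0.567) -> (-18.817,5.615) [heading=105, move]
FD 9.3: (-18.817,5.615) -> (-21.224,14.598) [heading=105, move]
BK 4.2: (-21.224,14.598) -> (-20.137,10.541) [heading=105, move]
Final: pos=(-20.137,10.541), heading=105, 5 segment(s) drawn
Segments drawn: 5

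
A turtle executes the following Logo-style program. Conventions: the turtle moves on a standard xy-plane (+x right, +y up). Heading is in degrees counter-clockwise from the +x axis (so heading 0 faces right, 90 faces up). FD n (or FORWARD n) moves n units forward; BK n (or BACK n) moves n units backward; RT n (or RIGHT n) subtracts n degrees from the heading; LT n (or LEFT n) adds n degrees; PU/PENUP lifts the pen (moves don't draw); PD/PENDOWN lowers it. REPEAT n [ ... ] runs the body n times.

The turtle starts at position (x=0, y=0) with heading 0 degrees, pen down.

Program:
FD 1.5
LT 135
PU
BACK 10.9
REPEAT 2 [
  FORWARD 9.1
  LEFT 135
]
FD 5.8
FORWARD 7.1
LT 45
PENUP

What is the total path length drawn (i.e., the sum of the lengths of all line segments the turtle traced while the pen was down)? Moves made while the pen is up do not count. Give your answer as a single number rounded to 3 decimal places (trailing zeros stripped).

Answer: 1.5

Derivation:
Executing turtle program step by step:
Start: pos=(0,0), heading=0, pen down
FD 1.5: (0,0) -> (1.5,0) [heading=0, draw]
LT 135: heading 0 -> 135
PU: pen up
BK 10.9: (1.5,0) -> (9.207,-7.707) [heading=135, move]
REPEAT 2 [
  -- iteration 1/2 --
  FD 9.1: (9.207,-7.707) -> (2.773,-1.273) [heading=135, move]
  LT 135: heading 135 -> 270
  -- iteration 2/2 --
  FD 9.1: (2.773,-1.273) -> (2.773,-10.373) [heading=270, move]
  LT 135: heading 270 -> 45
]
FD 5.8: (2.773,-10.373) -> (6.874,-6.272) [heading=45, move]
FD 7.1: (6.874,-6.272) -> (11.894,-1.251) [heading=45, move]
LT 45: heading 45 -> 90
PU: pen up
Final: pos=(11.894,-1.251), heading=90, 1 segment(s) drawn

Segment lengths:
  seg 1: (0,0) -> (1.5,0), length = 1.5
Total = 1.5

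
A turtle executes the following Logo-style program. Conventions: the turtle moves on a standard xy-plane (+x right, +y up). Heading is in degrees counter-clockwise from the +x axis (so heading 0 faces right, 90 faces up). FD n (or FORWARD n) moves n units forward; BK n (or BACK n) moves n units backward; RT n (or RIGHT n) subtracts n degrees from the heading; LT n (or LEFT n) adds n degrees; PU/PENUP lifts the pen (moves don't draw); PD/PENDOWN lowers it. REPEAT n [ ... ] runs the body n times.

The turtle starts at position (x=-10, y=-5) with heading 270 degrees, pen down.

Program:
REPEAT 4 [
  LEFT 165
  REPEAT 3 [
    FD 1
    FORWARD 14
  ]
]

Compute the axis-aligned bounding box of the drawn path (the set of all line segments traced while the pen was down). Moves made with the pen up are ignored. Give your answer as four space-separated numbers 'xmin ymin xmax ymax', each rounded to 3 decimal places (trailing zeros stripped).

Answer: -28.004 -5 10.967 38.467

Derivation:
Executing turtle program step by step:
Start: pos=(-10,-5), heading=270, pen down
REPEAT 4 [
  -- iteration 1/4 --
  LT 165: heading 270 -> 75
  REPEAT 3 [
    -- iteration 1/3 --
    FD 1: (-10,-5) -> (-9.741,-4.034) [heading=75, draw]
    FD 14: (-9.741,-4.034) -> (-6.118,9.489) [heading=75, draw]
    -- iteration 2/3 --
    FD 1: (-6.118,9.489) -> (-5.859,10.455) [heading=75, draw]
    FD 14: (-5.859,10.455) -> (-2.235,23.978) [heading=75, draw]
    -- iteration 3/3 --
    FD 1: (-2.235,23.978) -> (-1.977,24.944) [heading=75, draw]
    FD 14: (-1.977,24.944) -> (1.647,38.467) [heading=75, draw]
  ]
  -- iteration 2/4 --
  LT 165: heading 75 -> 240
  REPEAT 3 [
    -- iteration 1/3 --
    FD 1: (1.647,38.467) -> (1.147,37.601) [heading=240, draw]
    FD 14: (1.147,37.601) -> (-5.853,25.476) [heading=240, draw]
    -- iteration 2/3 --
    FD 1: (-5.853,25.476) -> (-6.353,24.61) [heading=240, draw]
    FD 14: (-6.353,24.61) -> (-13.353,12.486) [heading=240, draw]
    -- iteration 3/3 --
    FD 1: (-13.353,12.486) -> (-13.853,11.62) [heading=240, draw]
    FD 14: (-13.853,11.62) -> (-20.853,-0.504) [heading=240, draw]
  ]
  -- iteration 3/4 --
  LT 165: heading 240 -> 45
  REPEAT 3 [
    -- iteration 1/3 --
    FD 1: (-20.853,-0.504) -> (-20.146,0.203) [heading=45, draw]
    FD 14: (-20.146,0.203) -> (-10.247,10.102) [heading=45, draw]
    -- iteration 2/3 --
    FD 1: (-10.247,10.102) -> (-9.539,10.809) [heading=45, draw]
    FD 14: (-9.539,10.809) -> (0.36,20.709) [heading=45, draw]
    -- iteration 3/3 --
    FD 1: (0.36,20.709) -> (1.067,21.416) [heading=45, draw]
    FD 14: (1.067,21.416) -> (10.967,31.315) [heading=45, draw]
  ]
  -- iteration 4/4 --
  LT 165: heading 45 -> 210
  REPEAT 3 [
    -- iteration 1/3 --
    FD 1: (10.967,31.315) -> (10.101,30.815) [heading=210, draw]
    FD 14: (10.101,30.815) -> (-2.024,23.815) [heading=210, draw]
    -- iteration 2/3 --
    FD 1: (-2.024,23.815) -> (-2.89,23.315) [heading=210, draw]
    FD 14: (-2.89,23.315) -> (-15.014,16.315) [heading=210, draw]
    -- iteration 3/3 --
    FD 1: (-15.014,16.315) -> (-15.88,15.815) [heading=210, draw]
    FD 14: (-15.88,15.815) -> (-28.004,8.815) [heading=210, draw]
  ]
]
Final: pos=(-28.004,8.815), heading=210, 24 segment(s) drawn

Segment endpoints: x in {-28.004, -20.853, -20.146, -15.88, -15.014, -13.853, -13.353, -10.247, -10, -9.741, -9.539, -6.353, -6.118, -5.859, -5.853, -2.89, -2.235, -2.024, -1.977, 0.36, 1.067, 1.147, 1.647, 10.101, 10.967}, y in {-5, -4.034, -0.504, 0.203, 8.815, 9.489, 10.102, 10.455, 10.809, 11.62, 12.486, 15.815, 16.315, 20.709, 21.416, 23.315, 23.815, 23.978, 24.61, 24.944, 25.476, 30.815, 31.315, 37.601, 38.467}
xmin=-28.004, ymin=-5, xmax=10.967, ymax=38.467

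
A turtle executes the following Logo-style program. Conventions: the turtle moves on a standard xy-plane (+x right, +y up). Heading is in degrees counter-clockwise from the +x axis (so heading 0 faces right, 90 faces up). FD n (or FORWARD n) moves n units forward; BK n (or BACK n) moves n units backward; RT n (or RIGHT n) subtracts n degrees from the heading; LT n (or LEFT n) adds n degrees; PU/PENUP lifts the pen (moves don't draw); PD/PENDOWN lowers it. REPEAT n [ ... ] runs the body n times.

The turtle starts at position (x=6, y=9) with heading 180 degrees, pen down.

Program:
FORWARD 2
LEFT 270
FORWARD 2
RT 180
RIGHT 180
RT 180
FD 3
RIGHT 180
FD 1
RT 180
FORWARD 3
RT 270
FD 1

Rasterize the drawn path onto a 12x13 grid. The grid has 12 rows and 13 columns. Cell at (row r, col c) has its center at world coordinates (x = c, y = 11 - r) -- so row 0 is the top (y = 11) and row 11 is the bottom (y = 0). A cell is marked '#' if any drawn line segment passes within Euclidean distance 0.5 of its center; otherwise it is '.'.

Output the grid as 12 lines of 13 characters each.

Segment 0: (6,9) -> (4,9)
Segment 1: (4,9) -> (4,11)
Segment 2: (4,11) -> (4,8)
Segment 3: (4,8) -> (4,9)
Segment 4: (4,9) -> (4,6)
Segment 5: (4,6) -> (5,6)

Answer: ....#........
....#........
....###......
....#........
....#........
....##.......
.............
.............
.............
.............
.............
.............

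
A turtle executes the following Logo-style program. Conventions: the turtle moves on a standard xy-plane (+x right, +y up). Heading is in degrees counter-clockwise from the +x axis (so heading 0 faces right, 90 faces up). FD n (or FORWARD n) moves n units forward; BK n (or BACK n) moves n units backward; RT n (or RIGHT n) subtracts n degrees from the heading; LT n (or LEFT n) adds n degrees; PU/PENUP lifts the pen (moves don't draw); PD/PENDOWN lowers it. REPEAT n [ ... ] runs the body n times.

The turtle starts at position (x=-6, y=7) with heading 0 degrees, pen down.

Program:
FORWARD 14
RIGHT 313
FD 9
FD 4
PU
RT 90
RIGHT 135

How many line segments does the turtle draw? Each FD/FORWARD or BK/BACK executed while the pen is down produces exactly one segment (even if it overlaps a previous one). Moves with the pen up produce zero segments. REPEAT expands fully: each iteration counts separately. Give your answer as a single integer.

Executing turtle program step by step:
Start: pos=(-6,7), heading=0, pen down
FD 14: (-6,7) -> (8,7) [heading=0, draw]
RT 313: heading 0 -> 47
FD 9: (8,7) -> (14.138,13.582) [heading=47, draw]
FD 4: (14.138,13.582) -> (16.866,16.508) [heading=47, draw]
PU: pen up
RT 90: heading 47 -> 317
RT 135: heading 317 -> 182
Final: pos=(16.866,16.508), heading=182, 3 segment(s) drawn
Segments drawn: 3

Answer: 3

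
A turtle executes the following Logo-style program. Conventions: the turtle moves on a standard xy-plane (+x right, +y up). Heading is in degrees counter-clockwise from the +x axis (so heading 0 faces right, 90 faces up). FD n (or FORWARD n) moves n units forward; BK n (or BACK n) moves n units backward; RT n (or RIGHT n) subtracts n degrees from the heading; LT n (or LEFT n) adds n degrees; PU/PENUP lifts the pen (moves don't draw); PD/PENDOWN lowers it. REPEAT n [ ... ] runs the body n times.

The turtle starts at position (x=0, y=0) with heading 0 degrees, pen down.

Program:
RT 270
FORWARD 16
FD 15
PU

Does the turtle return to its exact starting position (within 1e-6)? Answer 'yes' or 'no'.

Executing turtle program step by step:
Start: pos=(0,0), heading=0, pen down
RT 270: heading 0 -> 90
FD 16: (0,0) -> (0,16) [heading=90, draw]
FD 15: (0,16) -> (0,31) [heading=90, draw]
PU: pen up
Final: pos=(0,31), heading=90, 2 segment(s) drawn

Start position: (0, 0)
Final position: (0, 31)
Distance = 31; >= 1e-6 -> NOT closed

Answer: no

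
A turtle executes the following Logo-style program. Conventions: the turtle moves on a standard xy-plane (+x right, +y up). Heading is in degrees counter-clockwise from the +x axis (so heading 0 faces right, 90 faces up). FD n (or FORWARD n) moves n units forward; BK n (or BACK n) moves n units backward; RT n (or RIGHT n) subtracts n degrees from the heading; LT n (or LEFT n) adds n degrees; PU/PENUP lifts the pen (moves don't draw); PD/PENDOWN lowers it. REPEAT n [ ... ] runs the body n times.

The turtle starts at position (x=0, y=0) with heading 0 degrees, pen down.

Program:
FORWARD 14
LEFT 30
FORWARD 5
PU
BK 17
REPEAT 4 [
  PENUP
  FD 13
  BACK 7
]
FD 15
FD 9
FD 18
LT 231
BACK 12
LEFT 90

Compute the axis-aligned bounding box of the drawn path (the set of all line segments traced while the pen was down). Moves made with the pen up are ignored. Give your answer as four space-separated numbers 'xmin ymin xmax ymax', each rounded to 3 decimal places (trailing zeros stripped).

Executing turtle program step by step:
Start: pos=(0,0), heading=0, pen down
FD 14: (0,0) -> (14,0) [heading=0, draw]
LT 30: heading 0 -> 30
FD 5: (14,0) -> (18.33,2.5) [heading=30, draw]
PU: pen up
BK 17: (18.33,2.5) -> (3.608,-6) [heading=30, move]
REPEAT 4 [
  -- iteration 1/4 --
  PU: pen up
  FD 13: (3.608,-6) -> (14.866,0.5) [heading=30, move]
  BK 7: (14.866,0.5) -> (8.804,-3) [heading=30, move]
  -- iteration 2/4 --
  PU: pen up
  FD 13: (8.804,-3) -> (20.062,3.5) [heading=30, move]
  BK 7: (20.062,3.5) -> (14,0) [heading=30, move]
  -- iteration 3/4 --
  PU: pen up
  FD 13: (14,0) -> (25.258,6.5) [heading=30, move]
  BK 7: (25.258,6.5) -> (19.196,3) [heading=30, move]
  -- iteration 4/4 --
  PU: pen up
  FD 13: (19.196,3) -> (30.454,9.5) [heading=30, move]
  BK 7: (30.454,9.5) -> (24.392,6) [heading=30, move]
]
FD 15: (24.392,6) -> (37.383,13.5) [heading=30, move]
FD 9: (37.383,13.5) -> (45.177,18) [heading=30, move]
FD 18: (45.177,18) -> (60.765,27) [heading=30, move]
LT 231: heading 30 -> 261
BK 12: (60.765,27) -> (62.643,38.852) [heading=261, move]
LT 90: heading 261 -> 351
Final: pos=(62.643,38.852), heading=351, 2 segment(s) drawn

Segment endpoints: x in {0, 14, 18.33}, y in {0, 2.5}
xmin=0, ymin=0, xmax=18.33, ymax=2.5

Answer: 0 0 18.33 2.5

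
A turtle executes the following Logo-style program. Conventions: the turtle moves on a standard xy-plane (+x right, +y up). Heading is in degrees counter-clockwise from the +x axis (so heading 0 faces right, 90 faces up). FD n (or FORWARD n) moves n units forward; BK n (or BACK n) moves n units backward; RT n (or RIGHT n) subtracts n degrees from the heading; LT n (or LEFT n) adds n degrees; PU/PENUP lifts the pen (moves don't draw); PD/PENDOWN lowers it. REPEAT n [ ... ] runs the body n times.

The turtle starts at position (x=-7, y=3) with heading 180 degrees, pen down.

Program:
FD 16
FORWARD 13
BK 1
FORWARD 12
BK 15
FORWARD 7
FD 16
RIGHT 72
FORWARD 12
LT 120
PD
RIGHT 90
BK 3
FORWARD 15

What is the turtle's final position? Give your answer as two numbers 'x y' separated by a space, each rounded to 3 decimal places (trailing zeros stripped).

Executing turtle program step by step:
Start: pos=(-7,3), heading=180, pen down
FD 16: (-7,3) -> (-23,3) [heading=180, draw]
FD 13: (-23,3) -> (-36,3) [heading=180, draw]
BK 1: (-36,3) -> (-35,3) [heading=180, draw]
FD 12: (-35,3) -> (-47,3) [heading=180, draw]
BK 15: (-47,3) -> (-32,3) [heading=180, draw]
FD 7: (-32,3) -> (-39,3) [heading=180, draw]
FD 16: (-39,3) -> (-55,3) [heading=180, draw]
RT 72: heading 180 -> 108
FD 12: (-55,3) -> (-58.708,14.413) [heading=108, draw]
LT 120: heading 108 -> 228
PD: pen down
RT 90: heading 228 -> 138
BK 3: (-58.708,14.413) -> (-56.479,12.405) [heading=138, draw]
FD 15: (-56.479,12.405) -> (-67.626,22.442) [heading=138, draw]
Final: pos=(-67.626,22.442), heading=138, 10 segment(s) drawn

Answer: -67.626 22.442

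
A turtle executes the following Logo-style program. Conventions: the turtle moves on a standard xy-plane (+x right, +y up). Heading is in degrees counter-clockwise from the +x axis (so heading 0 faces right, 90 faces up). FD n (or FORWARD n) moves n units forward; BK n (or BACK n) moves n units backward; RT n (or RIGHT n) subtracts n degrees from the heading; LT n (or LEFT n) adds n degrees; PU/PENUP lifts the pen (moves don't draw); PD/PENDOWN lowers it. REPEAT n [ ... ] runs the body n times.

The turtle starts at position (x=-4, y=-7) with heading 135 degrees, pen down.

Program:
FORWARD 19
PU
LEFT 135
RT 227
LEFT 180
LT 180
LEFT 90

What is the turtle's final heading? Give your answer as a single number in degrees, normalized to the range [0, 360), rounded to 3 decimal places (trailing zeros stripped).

Answer: 133

Derivation:
Executing turtle program step by step:
Start: pos=(-4,-7), heading=135, pen down
FD 19: (-4,-7) -> (-17.435,6.435) [heading=135, draw]
PU: pen up
LT 135: heading 135 -> 270
RT 227: heading 270 -> 43
LT 180: heading 43 -> 223
LT 180: heading 223 -> 43
LT 90: heading 43 -> 133
Final: pos=(-17.435,6.435), heading=133, 1 segment(s) drawn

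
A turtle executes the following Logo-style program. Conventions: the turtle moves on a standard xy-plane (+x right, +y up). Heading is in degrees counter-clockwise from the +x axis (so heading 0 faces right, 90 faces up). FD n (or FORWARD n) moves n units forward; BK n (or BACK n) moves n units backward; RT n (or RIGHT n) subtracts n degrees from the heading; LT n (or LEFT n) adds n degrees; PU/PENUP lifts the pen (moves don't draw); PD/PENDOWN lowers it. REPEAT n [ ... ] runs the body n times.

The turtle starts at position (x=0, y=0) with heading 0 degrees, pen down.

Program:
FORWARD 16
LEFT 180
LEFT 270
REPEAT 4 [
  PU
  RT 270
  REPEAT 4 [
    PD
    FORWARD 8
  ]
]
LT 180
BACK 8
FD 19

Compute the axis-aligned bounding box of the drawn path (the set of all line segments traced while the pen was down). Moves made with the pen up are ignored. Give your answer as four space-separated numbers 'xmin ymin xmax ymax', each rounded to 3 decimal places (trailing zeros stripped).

Answer: -16 -32 16 8

Derivation:
Executing turtle program step by step:
Start: pos=(0,0), heading=0, pen down
FD 16: (0,0) -> (16,0) [heading=0, draw]
LT 180: heading 0 -> 180
LT 270: heading 180 -> 90
REPEAT 4 [
  -- iteration 1/4 --
  PU: pen up
  RT 270: heading 90 -> 180
  REPEAT 4 [
    -- iteration 1/4 --
    PD: pen down
    FD 8: (16,0) -> (8,0) [heading=180, draw]
    -- iteration 2/4 --
    PD: pen down
    FD 8: (8,0) -> (0,0) [heading=180, draw]
    -- iteration 3/4 --
    PD: pen down
    FD 8: (0,0) -> (-8,0) [heading=180, draw]
    -- iteration 4/4 --
    PD: pen down
    FD 8: (-8,0) -> (-16,0) [heading=180, draw]
  ]
  -- iteration 2/4 --
  PU: pen up
  RT 270: heading 180 -> 270
  REPEAT 4 [
    -- iteration 1/4 --
    PD: pen down
    FD 8: (-16,0) -> (-16,-8) [heading=270, draw]
    -- iteration 2/4 --
    PD: pen down
    FD 8: (-16,-8) -> (-16,-16) [heading=270, draw]
    -- iteration 3/4 --
    PD: pen down
    FD 8: (-16,-16) -> (-16,-24) [heading=270, draw]
    -- iteration 4/4 --
    PD: pen down
    FD 8: (-16,-24) -> (-16,-32) [heading=270, draw]
  ]
  -- iteration 3/4 --
  PU: pen up
  RT 270: heading 270 -> 0
  REPEAT 4 [
    -- iteration 1/4 --
    PD: pen down
    FD 8: (-16,-32) -> (-8,-32) [heading=0, draw]
    -- iteration 2/4 --
    PD: pen down
    FD 8: (-8,-32) -> (0,-32) [heading=0, draw]
    -- iteration 3/4 --
    PD: pen down
    FD 8: (0,-32) -> (8,-32) [heading=0, draw]
    -- iteration 4/4 --
    PD: pen down
    FD 8: (8,-32) -> (16,-32) [heading=0, draw]
  ]
  -- iteration 4/4 --
  PU: pen up
  RT 270: heading 0 -> 90
  REPEAT 4 [
    -- iteration 1/4 --
    PD: pen down
    FD 8: (16,-32) -> (16,-24) [heading=90, draw]
    -- iteration 2/4 --
    PD: pen down
    FD 8: (16,-24) -> (16,-16) [heading=90, draw]
    -- iteration 3/4 --
    PD: pen down
    FD 8: (16,-16) -> (16,-8) [heading=90, draw]
    -- iteration 4/4 --
    PD: pen down
    FD 8: (16,-8) -> (16,0) [heading=90, draw]
  ]
]
LT 180: heading 90 -> 270
BK 8: (16,0) -> (16,8) [heading=270, draw]
FD 19: (16,8) -> (16,-11) [heading=270, draw]
Final: pos=(16,-11), heading=270, 19 segment(s) drawn

Segment endpoints: x in {-16, -8, 0, 8, 16, 16, 16, 16, 16, 16}, y in {-32, -32, -32, -32, -32, -24, -24, -16, -16, -11, -8, -8, 0, 0, 0, 0, 0, 0, 8}
xmin=-16, ymin=-32, xmax=16, ymax=8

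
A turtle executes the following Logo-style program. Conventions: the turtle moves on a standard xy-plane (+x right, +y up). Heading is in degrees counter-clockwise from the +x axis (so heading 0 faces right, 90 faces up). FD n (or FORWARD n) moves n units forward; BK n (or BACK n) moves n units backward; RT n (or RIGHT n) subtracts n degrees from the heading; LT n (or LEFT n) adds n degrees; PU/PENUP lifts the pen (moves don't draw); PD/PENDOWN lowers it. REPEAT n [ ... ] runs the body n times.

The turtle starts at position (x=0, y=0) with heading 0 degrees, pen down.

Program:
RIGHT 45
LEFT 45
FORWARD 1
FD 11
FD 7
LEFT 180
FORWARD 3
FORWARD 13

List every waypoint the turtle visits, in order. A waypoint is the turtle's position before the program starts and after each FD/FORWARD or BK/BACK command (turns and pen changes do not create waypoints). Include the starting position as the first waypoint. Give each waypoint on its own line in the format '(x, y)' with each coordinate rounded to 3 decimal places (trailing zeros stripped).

Answer: (0, 0)
(1, 0)
(12, 0)
(19, 0)
(16, 0)
(3, 0)

Derivation:
Executing turtle program step by step:
Start: pos=(0,0), heading=0, pen down
RT 45: heading 0 -> 315
LT 45: heading 315 -> 0
FD 1: (0,0) -> (1,0) [heading=0, draw]
FD 11: (1,0) -> (12,0) [heading=0, draw]
FD 7: (12,0) -> (19,0) [heading=0, draw]
LT 180: heading 0 -> 180
FD 3: (19,0) -> (16,0) [heading=180, draw]
FD 13: (16,0) -> (3,0) [heading=180, draw]
Final: pos=(3,0), heading=180, 5 segment(s) drawn
Waypoints (6 total):
(0, 0)
(1, 0)
(12, 0)
(19, 0)
(16, 0)
(3, 0)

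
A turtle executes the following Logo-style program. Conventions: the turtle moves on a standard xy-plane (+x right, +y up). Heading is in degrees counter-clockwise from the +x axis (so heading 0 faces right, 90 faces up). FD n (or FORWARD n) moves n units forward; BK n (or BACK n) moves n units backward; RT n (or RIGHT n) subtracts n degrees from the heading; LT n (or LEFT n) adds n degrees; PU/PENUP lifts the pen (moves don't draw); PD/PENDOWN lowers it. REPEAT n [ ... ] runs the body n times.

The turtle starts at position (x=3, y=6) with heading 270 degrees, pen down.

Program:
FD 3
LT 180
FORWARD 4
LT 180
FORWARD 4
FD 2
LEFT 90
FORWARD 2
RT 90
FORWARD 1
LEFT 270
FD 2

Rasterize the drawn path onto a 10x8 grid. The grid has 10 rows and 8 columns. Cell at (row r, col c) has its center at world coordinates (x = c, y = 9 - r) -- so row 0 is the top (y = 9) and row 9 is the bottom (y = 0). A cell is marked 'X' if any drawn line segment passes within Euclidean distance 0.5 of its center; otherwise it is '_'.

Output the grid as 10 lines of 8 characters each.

Answer: ________
________
___X____
___X____
___X____
___X____
___X____
___X____
___XXX__
___XXX__

Derivation:
Segment 0: (3,6) -> (3,3)
Segment 1: (3,3) -> (3,7)
Segment 2: (3,7) -> (3,3)
Segment 3: (3,3) -> (3,1)
Segment 4: (3,1) -> (5,1)
Segment 5: (5,1) -> (5,-0)
Segment 6: (5,-0) -> (3,0)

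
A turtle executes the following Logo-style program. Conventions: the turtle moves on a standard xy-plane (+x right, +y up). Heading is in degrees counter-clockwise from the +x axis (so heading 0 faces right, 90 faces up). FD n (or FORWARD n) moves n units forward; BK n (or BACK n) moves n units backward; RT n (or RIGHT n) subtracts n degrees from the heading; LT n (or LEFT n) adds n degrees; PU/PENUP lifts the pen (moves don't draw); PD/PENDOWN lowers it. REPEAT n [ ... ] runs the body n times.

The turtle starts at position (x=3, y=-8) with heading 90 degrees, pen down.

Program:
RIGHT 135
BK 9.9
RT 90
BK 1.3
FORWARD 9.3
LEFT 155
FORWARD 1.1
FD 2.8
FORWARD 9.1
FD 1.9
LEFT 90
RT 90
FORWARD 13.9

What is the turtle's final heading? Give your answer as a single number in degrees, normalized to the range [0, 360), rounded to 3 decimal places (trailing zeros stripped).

Answer: 20

Derivation:
Executing turtle program step by step:
Start: pos=(3,-8), heading=90, pen down
RT 135: heading 90 -> 315
BK 9.9: (3,-8) -> (-4,-1) [heading=315, draw]
RT 90: heading 315 -> 225
BK 1.3: (-4,-1) -> (-3.081,-0.08) [heading=225, draw]
FD 9.3: (-3.081,-0.08) -> (-9.657,-6.656) [heading=225, draw]
LT 155: heading 225 -> 20
FD 1.1: (-9.657,-6.656) -> (-8.624,-6.28) [heading=20, draw]
FD 2.8: (-8.624,-6.28) -> (-5.992,-5.323) [heading=20, draw]
FD 9.1: (-5.992,-5.323) -> (2.559,-2.21) [heading=20, draw]
FD 1.9: (2.559,-2.21) -> (4.344,-1.56) [heading=20, draw]
LT 90: heading 20 -> 110
RT 90: heading 110 -> 20
FD 13.9: (4.344,-1.56) -> (17.406,3.194) [heading=20, draw]
Final: pos=(17.406,3.194), heading=20, 8 segment(s) drawn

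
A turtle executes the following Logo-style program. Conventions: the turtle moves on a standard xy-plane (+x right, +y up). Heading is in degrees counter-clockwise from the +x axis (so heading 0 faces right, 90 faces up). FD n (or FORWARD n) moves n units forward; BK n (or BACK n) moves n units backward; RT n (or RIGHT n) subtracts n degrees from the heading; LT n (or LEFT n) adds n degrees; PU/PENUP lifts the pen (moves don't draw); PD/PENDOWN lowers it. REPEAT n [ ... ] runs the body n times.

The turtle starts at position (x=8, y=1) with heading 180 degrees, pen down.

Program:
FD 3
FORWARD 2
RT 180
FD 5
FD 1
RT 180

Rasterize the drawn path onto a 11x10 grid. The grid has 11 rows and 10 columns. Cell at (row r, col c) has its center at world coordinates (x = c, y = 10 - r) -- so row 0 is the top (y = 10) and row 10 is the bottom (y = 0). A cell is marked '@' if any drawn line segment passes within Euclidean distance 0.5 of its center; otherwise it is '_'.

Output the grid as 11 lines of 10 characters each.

Answer: __________
__________
__________
__________
__________
__________
__________
__________
__________
___@@@@@@@
__________

Derivation:
Segment 0: (8,1) -> (5,1)
Segment 1: (5,1) -> (3,1)
Segment 2: (3,1) -> (8,1)
Segment 3: (8,1) -> (9,1)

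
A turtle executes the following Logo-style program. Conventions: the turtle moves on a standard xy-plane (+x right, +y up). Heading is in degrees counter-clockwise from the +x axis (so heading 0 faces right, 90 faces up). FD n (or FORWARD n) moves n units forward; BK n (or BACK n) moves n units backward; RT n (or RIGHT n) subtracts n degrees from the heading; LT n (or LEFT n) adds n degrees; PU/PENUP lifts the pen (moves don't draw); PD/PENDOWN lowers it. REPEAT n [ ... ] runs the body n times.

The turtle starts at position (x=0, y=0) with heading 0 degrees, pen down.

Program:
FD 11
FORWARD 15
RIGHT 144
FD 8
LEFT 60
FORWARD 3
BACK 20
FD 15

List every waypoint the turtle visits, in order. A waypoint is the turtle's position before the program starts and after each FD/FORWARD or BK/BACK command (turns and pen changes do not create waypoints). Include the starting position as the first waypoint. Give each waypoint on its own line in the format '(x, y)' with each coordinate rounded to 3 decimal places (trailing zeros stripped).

Answer: (0, 0)
(11, 0)
(26, 0)
(19.528, -4.702)
(19.841, -7.686)
(17.751, 12.205)
(19.319, -2.713)

Derivation:
Executing turtle program step by step:
Start: pos=(0,0), heading=0, pen down
FD 11: (0,0) -> (11,0) [heading=0, draw]
FD 15: (11,0) -> (26,0) [heading=0, draw]
RT 144: heading 0 -> 216
FD 8: (26,0) -> (19.528,-4.702) [heading=216, draw]
LT 60: heading 216 -> 276
FD 3: (19.528,-4.702) -> (19.841,-7.686) [heading=276, draw]
BK 20: (19.841,-7.686) -> (17.751,12.205) [heading=276, draw]
FD 15: (17.751,12.205) -> (19.319,-2.713) [heading=276, draw]
Final: pos=(19.319,-2.713), heading=276, 6 segment(s) drawn
Waypoints (7 total):
(0, 0)
(11, 0)
(26, 0)
(19.528, -4.702)
(19.841, -7.686)
(17.751, 12.205)
(19.319, -2.713)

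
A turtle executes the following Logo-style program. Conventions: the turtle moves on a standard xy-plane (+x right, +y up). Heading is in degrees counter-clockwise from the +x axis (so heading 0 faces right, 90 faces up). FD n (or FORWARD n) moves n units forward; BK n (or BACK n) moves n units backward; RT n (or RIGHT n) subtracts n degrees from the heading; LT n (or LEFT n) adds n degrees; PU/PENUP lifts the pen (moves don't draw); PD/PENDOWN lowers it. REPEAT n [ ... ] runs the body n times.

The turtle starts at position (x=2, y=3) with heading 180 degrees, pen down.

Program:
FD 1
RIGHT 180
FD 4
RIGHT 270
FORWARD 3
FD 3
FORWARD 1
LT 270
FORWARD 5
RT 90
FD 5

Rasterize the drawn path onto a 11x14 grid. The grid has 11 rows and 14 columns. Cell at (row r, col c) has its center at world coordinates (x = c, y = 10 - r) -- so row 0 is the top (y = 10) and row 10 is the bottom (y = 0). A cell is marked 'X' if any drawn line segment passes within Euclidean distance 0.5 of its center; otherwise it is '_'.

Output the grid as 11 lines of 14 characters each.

Segment 0: (2,3) -> (1,3)
Segment 1: (1,3) -> (5,3)
Segment 2: (5,3) -> (5,6)
Segment 3: (5,6) -> (5,9)
Segment 4: (5,9) -> (5,10)
Segment 5: (5,10) -> (10,10)
Segment 6: (10,10) -> (10,5)

Answer: _____XXXXXX___
_____X____X___
_____X____X___
_____X____X___
_____X____X___
_____X____X___
_____X________
_XXXXX________
______________
______________
______________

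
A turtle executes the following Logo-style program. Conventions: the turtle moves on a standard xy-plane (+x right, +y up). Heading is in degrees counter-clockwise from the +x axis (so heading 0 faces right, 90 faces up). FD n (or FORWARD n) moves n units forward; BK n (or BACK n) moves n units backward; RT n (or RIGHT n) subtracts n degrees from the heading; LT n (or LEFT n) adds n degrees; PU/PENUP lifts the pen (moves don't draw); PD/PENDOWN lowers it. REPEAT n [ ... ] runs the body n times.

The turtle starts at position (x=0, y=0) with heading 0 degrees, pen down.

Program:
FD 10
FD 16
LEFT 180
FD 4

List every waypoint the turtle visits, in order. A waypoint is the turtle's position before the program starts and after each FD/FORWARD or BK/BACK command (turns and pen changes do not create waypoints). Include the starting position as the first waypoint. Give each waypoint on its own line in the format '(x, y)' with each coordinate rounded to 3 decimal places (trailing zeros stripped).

Answer: (0, 0)
(10, 0)
(26, 0)
(22, 0)

Derivation:
Executing turtle program step by step:
Start: pos=(0,0), heading=0, pen down
FD 10: (0,0) -> (10,0) [heading=0, draw]
FD 16: (10,0) -> (26,0) [heading=0, draw]
LT 180: heading 0 -> 180
FD 4: (26,0) -> (22,0) [heading=180, draw]
Final: pos=(22,0), heading=180, 3 segment(s) drawn
Waypoints (4 total):
(0, 0)
(10, 0)
(26, 0)
(22, 0)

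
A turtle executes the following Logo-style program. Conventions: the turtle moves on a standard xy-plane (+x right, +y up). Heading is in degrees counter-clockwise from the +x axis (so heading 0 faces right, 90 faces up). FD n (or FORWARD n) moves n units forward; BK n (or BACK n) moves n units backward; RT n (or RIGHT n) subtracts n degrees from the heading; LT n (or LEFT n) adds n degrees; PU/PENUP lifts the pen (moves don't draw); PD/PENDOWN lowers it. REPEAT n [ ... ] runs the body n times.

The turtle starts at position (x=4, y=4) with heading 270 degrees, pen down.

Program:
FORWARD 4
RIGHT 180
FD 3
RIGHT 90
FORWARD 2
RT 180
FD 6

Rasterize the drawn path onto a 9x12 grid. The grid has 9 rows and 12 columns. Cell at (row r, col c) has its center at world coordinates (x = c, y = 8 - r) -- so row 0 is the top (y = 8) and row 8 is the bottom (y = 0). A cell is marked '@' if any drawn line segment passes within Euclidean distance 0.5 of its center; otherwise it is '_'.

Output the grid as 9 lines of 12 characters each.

Answer: ____________
____________
____________
____________
____@_______
@@@@@@@_____
____@_______
____@_______
____@_______

Derivation:
Segment 0: (4,4) -> (4,0)
Segment 1: (4,0) -> (4,3)
Segment 2: (4,3) -> (6,3)
Segment 3: (6,3) -> (-0,3)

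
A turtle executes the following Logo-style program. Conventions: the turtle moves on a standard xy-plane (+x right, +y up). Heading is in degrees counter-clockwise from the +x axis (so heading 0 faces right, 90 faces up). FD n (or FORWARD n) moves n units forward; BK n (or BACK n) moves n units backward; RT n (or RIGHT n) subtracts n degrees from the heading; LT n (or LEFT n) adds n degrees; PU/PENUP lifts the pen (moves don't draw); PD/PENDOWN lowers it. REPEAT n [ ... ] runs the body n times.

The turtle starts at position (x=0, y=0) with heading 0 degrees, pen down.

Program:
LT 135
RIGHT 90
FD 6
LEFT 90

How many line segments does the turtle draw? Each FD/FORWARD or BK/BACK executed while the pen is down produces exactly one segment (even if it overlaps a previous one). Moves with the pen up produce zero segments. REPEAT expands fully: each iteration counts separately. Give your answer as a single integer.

Answer: 1

Derivation:
Executing turtle program step by step:
Start: pos=(0,0), heading=0, pen down
LT 135: heading 0 -> 135
RT 90: heading 135 -> 45
FD 6: (0,0) -> (4.243,4.243) [heading=45, draw]
LT 90: heading 45 -> 135
Final: pos=(4.243,4.243), heading=135, 1 segment(s) drawn
Segments drawn: 1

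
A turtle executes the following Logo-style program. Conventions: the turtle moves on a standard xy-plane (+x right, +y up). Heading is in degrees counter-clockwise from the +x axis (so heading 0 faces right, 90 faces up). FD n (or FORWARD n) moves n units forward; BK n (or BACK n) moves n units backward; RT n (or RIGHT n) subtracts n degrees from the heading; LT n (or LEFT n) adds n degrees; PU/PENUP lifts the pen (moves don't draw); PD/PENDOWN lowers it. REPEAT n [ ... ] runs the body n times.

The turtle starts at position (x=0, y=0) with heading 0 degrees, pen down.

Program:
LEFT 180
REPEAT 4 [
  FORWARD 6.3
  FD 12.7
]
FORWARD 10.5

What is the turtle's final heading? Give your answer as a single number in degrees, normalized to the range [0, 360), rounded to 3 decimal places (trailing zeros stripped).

Answer: 180

Derivation:
Executing turtle program step by step:
Start: pos=(0,0), heading=0, pen down
LT 180: heading 0 -> 180
REPEAT 4 [
  -- iteration 1/4 --
  FD 6.3: (0,0) -> (-6.3,0) [heading=180, draw]
  FD 12.7: (-6.3,0) -> (-19,0) [heading=180, draw]
  -- iteration 2/4 --
  FD 6.3: (-19,0) -> (-25.3,0) [heading=180, draw]
  FD 12.7: (-25.3,0) -> (-38,0) [heading=180, draw]
  -- iteration 3/4 --
  FD 6.3: (-38,0) -> (-44.3,0) [heading=180, draw]
  FD 12.7: (-44.3,0) -> (-57,0) [heading=180, draw]
  -- iteration 4/4 --
  FD 6.3: (-57,0) -> (-63.3,0) [heading=180, draw]
  FD 12.7: (-63.3,0) -> (-76,0) [heading=180, draw]
]
FD 10.5: (-76,0) -> (-86.5,0) [heading=180, draw]
Final: pos=(-86.5,0), heading=180, 9 segment(s) drawn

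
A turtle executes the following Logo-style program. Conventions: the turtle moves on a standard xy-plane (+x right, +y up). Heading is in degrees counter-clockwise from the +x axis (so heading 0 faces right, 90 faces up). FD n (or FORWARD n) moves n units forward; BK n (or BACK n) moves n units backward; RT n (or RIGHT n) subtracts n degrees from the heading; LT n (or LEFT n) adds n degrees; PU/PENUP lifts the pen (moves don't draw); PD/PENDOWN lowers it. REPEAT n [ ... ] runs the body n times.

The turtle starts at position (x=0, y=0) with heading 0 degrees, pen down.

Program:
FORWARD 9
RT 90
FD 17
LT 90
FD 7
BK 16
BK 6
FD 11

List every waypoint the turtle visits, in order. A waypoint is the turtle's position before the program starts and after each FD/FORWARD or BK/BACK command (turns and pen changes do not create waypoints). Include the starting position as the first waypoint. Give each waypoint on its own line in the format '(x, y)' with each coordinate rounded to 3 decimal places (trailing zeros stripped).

Answer: (0, 0)
(9, 0)
(9, -17)
(16, -17)
(0, -17)
(-6, -17)
(5, -17)

Derivation:
Executing turtle program step by step:
Start: pos=(0,0), heading=0, pen down
FD 9: (0,0) -> (9,0) [heading=0, draw]
RT 90: heading 0 -> 270
FD 17: (9,0) -> (9,-17) [heading=270, draw]
LT 90: heading 270 -> 0
FD 7: (9,-17) -> (16,-17) [heading=0, draw]
BK 16: (16,-17) -> (0,-17) [heading=0, draw]
BK 6: (0,-17) -> (-6,-17) [heading=0, draw]
FD 11: (-6,-17) -> (5,-17) [heading=0, draw]
Final: pos=(5,-17), heading=0, 6 segment(s) drawn
Waypoints (7 total):
(0, 0)
(9, 0)
(9, -17)
(16, -17)
(0, -17)
(-6, -17)
(5, -17)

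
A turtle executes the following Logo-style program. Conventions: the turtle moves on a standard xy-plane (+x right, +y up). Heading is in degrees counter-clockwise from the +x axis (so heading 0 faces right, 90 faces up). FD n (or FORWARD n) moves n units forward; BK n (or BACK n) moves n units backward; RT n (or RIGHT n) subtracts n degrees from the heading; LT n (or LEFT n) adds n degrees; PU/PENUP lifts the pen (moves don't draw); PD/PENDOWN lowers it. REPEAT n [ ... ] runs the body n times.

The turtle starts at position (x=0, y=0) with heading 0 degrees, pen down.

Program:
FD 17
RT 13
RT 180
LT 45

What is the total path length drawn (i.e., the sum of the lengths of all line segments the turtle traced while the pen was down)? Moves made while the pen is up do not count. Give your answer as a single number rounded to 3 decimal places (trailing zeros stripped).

Answer: 17

Derivation:
Executing turtle program step by step:
Start: pos=(0,0), heading=0, pen down
FD 17: (0,0) -> (17,0) [heading=0, draw]
RT 13: heading 0 -> 347
RT 180: heading 347 -> 167
LT 45: heading 167 -> 212
Final: pos=(17,0), heading=212, 1 segment(s) drawn

Segment lengths:
  seg 1: (0,0) -> (17,0), length = 17
Total = 17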